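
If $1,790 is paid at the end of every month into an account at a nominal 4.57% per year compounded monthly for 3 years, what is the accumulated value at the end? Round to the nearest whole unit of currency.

i = 0.0457/12 = 0.00380833 per month; n = 3·12 = 36.
FV = PMT · [(1+i)^n − 1] / i = 1790 · 38.506139 = 68,925.9883

$68,926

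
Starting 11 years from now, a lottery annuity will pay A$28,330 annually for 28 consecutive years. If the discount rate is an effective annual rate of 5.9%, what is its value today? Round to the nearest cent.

Value one period before first payment (t=10): 28330 × [1 − (1+0.059)^(−28)] / 0.059 = 28330 × 13.544592 = 383,718.2816
Discount back 10 years: 383,718.2816 × (1+0.059)^(−10) = 383,718.2816 × 0.563690 = 216,298.1923

A$216,298.19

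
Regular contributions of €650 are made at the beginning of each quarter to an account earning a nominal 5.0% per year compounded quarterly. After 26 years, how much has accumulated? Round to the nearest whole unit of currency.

Periodic rate i = 0.05/4 = 0.0125; n = 26 × 4 = 104 periods.
Accumulation factor s(104|0.0125) × (1+i) = 213.827734; FV = 650 × 213.827734 = 138,988.0273
(Beginning-of-period payments → annuity-due factor ×(1+i).)

€138,988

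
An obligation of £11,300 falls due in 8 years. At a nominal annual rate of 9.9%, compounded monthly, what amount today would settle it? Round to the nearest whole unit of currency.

£5,135

i = 0.099/12 = 0.00825 per month; n = 8·12 = 96.
Discount factor = (1+0.00825)^(−96) = 0.454412; PV = 11,300 × 0.454412 = 5,134.8563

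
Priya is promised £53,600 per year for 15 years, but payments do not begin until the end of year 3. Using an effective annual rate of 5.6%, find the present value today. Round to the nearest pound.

£479,275

PV at t=2 (ordinary 15-year annuity): 53600 × a(15|0.056) = 53600 × 9.971208 = 534,456.7344
PV₀ = 534,456.7344 / (1+0.056)^2 = 534,456.7344 / 1.115136 = 479,274.9354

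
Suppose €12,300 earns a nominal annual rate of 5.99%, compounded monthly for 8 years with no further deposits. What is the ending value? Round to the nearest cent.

€19,838.16

Periodic rate i = 0.0599/12 = 0.00499167; n = 8 × 12 = 96 periods.
FV = 12,300 × (1 + 0.00499167)^96 = 19,838.1574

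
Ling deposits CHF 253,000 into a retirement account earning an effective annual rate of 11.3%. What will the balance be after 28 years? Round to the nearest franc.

CHF 5,069,733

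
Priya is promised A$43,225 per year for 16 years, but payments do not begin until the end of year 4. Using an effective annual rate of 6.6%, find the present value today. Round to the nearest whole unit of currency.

PV at t=3 (ordinary 16-year annuity): 43225 × a(16|0.066) = 43225 × 9.702214 = 419,378.2111
PV₀ = 419,378.2111 / (1+0.066)^3 = 419,378.2111 / 1.211355 = 346,205.7278

A$346,206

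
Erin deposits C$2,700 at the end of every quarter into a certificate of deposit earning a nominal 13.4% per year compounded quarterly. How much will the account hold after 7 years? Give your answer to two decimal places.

Periodic rate i = 0.134/4 = 0.0335; n = 7 × 4 = 28 periods.
FV = PMT · [(1+i)^n − 1] / i = 2700 · 45.250762 = 122,177.0578

C$122,177.06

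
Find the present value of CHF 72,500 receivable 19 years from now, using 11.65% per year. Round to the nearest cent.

PV = 72,500 / (1 + 0.1165)^19 = 72,500 / 8.115510 = 8,933.5112

CHF 8,933.51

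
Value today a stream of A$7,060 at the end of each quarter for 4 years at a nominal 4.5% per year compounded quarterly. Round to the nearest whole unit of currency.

A$102,850

With 4 periods per year: i = 0.01125, n = 16.
PV = 7060 × [1 − (1+0.01125)^(−16)] / 0.01125 = 7060 × 14.567995 = 102,850.0457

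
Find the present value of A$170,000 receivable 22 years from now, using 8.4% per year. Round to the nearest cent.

Discount factor = (1+0.084)^(−22) = 0.169573; PV = 170,000 × 0.169573 = 28,827.3495

A$28,827.35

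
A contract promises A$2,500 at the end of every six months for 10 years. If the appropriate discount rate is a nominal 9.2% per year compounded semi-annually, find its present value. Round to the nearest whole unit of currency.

A$32,240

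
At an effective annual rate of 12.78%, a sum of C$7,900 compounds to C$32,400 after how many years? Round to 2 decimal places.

11.73 years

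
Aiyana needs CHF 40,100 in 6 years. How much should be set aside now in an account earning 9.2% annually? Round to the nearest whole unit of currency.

CHF 23,649

PV = 40,100 / (1 + 0.092)^6 = 40,100 / 1.695649 = 23,648.7692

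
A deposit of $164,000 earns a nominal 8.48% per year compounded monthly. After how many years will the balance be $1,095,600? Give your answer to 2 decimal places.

Periodic rate i = 0.0848/12 = 0.00706667.
(1+i)^n = 1.0956e+06/164000 = 6.68049, so n = ln 6.68049 / ln 1.00707 = 269.7019 months
= 269.7019/12 years

22.48 years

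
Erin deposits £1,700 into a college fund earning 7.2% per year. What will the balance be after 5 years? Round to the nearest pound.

£2,407

FV = 1,700 × (1 + 0.072)^5 = 2,406.7049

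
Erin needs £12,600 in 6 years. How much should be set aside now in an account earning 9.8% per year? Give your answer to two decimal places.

£7,190.46

PV = 12,600 / (1 + 0.098)^6 = 12,600 / 1.752323 = 7,190.4572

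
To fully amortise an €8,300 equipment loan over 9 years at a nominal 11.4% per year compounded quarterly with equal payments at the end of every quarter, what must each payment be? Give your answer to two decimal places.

€371.71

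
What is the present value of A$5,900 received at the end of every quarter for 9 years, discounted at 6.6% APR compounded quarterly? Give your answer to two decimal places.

i = 0.066/4 = 0.0165 per quarter; n = 9·4 = 36.
PV = 5900 × [1 − (1+0.0165)^(−36)] / 0.0165 = 5900 × 26.981992 = 159,193.7502

A$159,193.75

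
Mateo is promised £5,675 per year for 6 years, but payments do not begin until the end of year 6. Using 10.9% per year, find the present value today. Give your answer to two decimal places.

PV at t=5 (ordinary 6-year annuity): 5675 × a(6|0.109) = 5675 × 4.242753 = 24,077.6234
PV₀ = 24,077.6234 / (1+0.109)^5 = 24,077.6234 / 1.677481 = 14,353.4363

£14,353.44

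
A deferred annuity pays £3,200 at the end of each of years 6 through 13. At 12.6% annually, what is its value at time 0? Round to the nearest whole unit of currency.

£8,601

PV at t=5 (ordinary 8-year annuity): 3200 × a(8|0.126) = 3200 × 4.865207 = 15,568.6633
PV₀ = 15,568.6633 / (1+0.126)^5 = 15,568.6633 / 1.810056 = 8,601.2065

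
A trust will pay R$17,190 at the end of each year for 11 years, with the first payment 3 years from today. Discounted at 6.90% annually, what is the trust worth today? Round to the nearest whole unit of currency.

R$113,363

Value one period before first payment (t=2): 17190 × [1 − (1+0.069)^(−11)] / 0.069 = 17190 × 7.536168 = 129,546.7232
PV₀ = 129,546.7232 / (1+0.069)^2 = 129,546.7232 / 1.142761 = 113,362.9195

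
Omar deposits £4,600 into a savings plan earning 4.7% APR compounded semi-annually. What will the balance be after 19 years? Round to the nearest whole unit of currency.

£11,120

With 2 periods per year: i = 0.0235, n = 38.
FV = PV·(1+i)^n = 4,600 × 2.417342 = 11,119.7755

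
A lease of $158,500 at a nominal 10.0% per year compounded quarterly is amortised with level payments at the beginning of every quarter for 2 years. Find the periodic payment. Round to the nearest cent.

$21,566.41

With 4 periods per year: i = 0.025, n = 8.
PMT = 158500 / ( [1 − (1+0.025)^(−8)] / 0.025 × (1+i) ) = 158500 / 7.349391 = 21,566.4140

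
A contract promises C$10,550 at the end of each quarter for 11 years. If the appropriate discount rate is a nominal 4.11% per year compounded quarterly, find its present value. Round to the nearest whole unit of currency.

Periodic rate i = 0.0411/4 = 0.010275; n = 11 × 4 = 44 periods.
Annuity factor a(44|0.010275) = 35.254494; PV = 10550 × 35.254494 = 371,934.9112

C$371,935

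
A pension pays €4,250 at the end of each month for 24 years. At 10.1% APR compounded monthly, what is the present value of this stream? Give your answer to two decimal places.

i = 0.101/12 = 0.00841667 per month; n = 24·12 = 288.
PV = 4250 × [1 − (1+0.00841667)^(−288)] / 0.00841667 = 4250 × 108.181824 = 459,772.7538

€459,772.75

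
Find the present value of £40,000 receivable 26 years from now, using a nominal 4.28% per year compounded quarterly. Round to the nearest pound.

Periodic rate i = 0.0428/4 = 0.0107; n = 26 × 4 = 104 periods.
Discount factor = (1+0.0107)^(−104) = 0.330586; PV = 40,000 × 0.330586 = 13,223.4372

£13,223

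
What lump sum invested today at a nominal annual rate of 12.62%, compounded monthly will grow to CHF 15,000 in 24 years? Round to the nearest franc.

Periodic rate i = 0.1262/12 = 0.0105167; n = 24 × 12 = 288 periods.
Discount factor = (1+0.0105167)^(−288) = 0.049145; PV = 15,000 × 0.049145 = 737.1719

CHF 737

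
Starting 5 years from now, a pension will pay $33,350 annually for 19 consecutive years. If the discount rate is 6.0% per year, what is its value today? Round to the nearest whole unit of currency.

PV at t=4 (ordinary 19-year annuity): 33350 × a(19|0.06) = 33350 × 11.158116 = 372,123.1850
PV₀ = 372,123.1850 / (1+0.06)^4 = 372,123.1850 / 1.262477 = 294,756.4168

$294,756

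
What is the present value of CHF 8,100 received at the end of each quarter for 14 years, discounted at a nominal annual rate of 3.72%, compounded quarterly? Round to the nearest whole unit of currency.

CHF 352,327

i = 0.0372/4 = 0.0093 per quarter; n = 14·4 = 56.
PV = PMT · [1 − (1+i)^(−n)] / i = 8100 · 43.497140 = 352,326.8349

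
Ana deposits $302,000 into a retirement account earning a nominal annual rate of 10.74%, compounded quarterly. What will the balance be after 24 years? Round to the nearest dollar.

$3,843,082

Periodic rate i = 0.1074/4 = 0.02685; n = 24 × 4 = 96 periods.
FV = PV·(1+i)^n = 302,000 × 12.725437 = 3,843,082.0566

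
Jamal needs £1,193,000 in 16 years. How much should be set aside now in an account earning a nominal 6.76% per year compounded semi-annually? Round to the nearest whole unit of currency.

Periodic rate i = 0.0676/2 = 0.0338; n = 16 × 2 = 32 periods.
PV = FV·(1+i)^(−n) = 1,193,000 × 0.345168 = 411,785.9770

£411,786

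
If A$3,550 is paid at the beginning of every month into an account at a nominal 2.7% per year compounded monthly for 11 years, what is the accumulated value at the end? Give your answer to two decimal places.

A$546,137.45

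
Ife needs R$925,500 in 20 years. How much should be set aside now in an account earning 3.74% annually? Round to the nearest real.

Discount factor = (1+0.0374)^(−20) = 0.479816; PV = 925,500 × 0.479816 = 444,070.1180

R$444,070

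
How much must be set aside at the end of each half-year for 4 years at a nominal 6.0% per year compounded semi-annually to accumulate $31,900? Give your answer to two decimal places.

$3,587.36

With 2 periods per year: i = 0.03, n = 8.
PMT = 31900 / ( [(1+0.03)^8 − 1] / 0.03 ) = 31900 / 8.892336 = 3,587.3588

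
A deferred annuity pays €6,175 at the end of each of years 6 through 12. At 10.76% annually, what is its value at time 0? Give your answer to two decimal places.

PV at t=5 (ordinary 7-year annuity): 6175 × a(7|0.1076) = 6175 × 4.748961 = 29,324.8319
Discount back 5 years: 29,324.8319 × (1+0.1076)^(−5) = 29,324.8319 × 0.599909 = 17,592.2260

€17,592.23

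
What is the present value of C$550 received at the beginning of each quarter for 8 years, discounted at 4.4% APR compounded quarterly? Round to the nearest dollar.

C$14,931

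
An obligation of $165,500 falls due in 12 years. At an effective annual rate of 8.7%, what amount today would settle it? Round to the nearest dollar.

$60,820

PV = FV·(1+i)^(−n) = 165,500 × 0.367490 = 60,819.5873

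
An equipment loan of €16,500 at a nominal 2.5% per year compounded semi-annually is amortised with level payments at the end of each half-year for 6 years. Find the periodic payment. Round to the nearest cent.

Periodic rate i = 0.025/2 = 0.0125; n = 6 × 2 = 12 periods.
PMT = 16500 / ( [1 − (1+0.0125)^(−12)] / 0.0125 ) = 16500 / 11.079312 = 1,489.2622

€1,489.26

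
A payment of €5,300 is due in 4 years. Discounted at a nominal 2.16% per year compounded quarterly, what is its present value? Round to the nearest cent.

€4,862.43

i = 0.0216/4 = 0.0054 per quarter; n = 4·4 = 16.
PV = 5,300 / (1 + 0.0054)^16 = 5,300 / 1.089989 = 4,862.4346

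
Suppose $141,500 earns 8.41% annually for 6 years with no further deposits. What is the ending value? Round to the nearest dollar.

141,500 × (1+0.0841)^6 = 141,500 × 1.623365 = 229,706.0884

$229,706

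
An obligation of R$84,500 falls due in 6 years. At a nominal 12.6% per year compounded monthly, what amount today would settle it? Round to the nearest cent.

i = 0.126/12 = 0.0105 per month; n = 6·12 = 72.
Discount factor = (1+0.0105)^(−72) = 0.471395; PV = 84,500 × 0.471395 = 39,832.8906

R$39,832.89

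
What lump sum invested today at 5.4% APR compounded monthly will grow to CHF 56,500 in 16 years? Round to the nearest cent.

CHF 23,859.41

Periodic rate i = 0.054/12 = 0.0045; n = 16 × 12 = 192 periods.
Discount factor = (1+0.0045)^(−192) = 0.422291; PV = 56,500 × 0.422291 = 23,859.4133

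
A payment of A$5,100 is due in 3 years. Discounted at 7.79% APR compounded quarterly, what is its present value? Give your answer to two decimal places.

A$4,046.24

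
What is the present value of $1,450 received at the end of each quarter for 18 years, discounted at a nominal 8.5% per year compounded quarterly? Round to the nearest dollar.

$53,221

i = 0.085/4 = 0.02125 per quarter; n = 18·4 = 72.
Annuity factor a(72|0.02125) = 36.704254; PV = 1450 × 36.704254 = 53,221.1680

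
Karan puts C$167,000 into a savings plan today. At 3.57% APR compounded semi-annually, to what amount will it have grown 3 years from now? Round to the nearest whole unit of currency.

C$185,703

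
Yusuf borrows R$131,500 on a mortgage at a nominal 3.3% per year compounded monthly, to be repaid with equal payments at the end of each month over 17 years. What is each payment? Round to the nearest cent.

i = 0.033/12 = 0.00275 per month; n = 17·12 = 204.
PMT = 131500 / ( [1 − (1+0.00275)^(−204)] / 0.00275 ) = 131500 / 155.971753 = 843.1014

R$843.10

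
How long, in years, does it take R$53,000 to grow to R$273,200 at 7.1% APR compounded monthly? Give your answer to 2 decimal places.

23.17 years

Periodic rate i = 0.071/12 = 0.00591667.
(1+i)^n = 273200/53000 = 5.15472, so n = ln 5.15472 / ln 1.00592 = 277.9874 months
= 277.9874/12 years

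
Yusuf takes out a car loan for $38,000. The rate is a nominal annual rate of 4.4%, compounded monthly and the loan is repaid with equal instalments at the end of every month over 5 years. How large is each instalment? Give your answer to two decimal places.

$706.71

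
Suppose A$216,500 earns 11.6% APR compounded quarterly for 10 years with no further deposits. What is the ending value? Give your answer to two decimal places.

A$679,317.64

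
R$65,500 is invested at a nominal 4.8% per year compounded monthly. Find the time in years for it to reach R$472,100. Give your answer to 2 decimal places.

Periodic rate i = 0.048/12 = 0.004.
(1+i)^n = 472100/65500 = 7.20763, so n = ln 7.20763 / ln 1.004 = 494.7721 months
= 494.7721/12 years

41.23 years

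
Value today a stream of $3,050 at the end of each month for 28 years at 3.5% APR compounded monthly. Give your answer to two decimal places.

$652,685.89

i = 0.035/12 = 0.00291667 per month; n = 28·12 = 336.
Annuity factor a(336|0.00291667) = 213.995375; PV = 3050 × 213.995375 = 652,685.8944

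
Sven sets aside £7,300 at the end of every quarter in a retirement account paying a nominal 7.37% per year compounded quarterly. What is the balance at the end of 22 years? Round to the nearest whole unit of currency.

Periodic rate i = 0.0737/4 = 0.018425; n = 22 × 4 = 88 periods.
FV = PMT · [(1+i)^n − 1] / i = 7300 · 216.339164 = 1,579,275.8969

£1,579,276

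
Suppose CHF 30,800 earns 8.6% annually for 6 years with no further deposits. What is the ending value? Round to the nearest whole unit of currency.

CHF 50,528

30,800 × (1+0.086)^6 = 30,800 × 1.640510 = 50,527.7161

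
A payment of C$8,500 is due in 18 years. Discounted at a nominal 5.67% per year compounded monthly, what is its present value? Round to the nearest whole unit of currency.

C$3,071

Periodic rate i = 0.0567/12 = 0.004725; n = 18 × 12 = 216 periods.
Discount factor = (1+0.004725)^(−216) = 0.361246; PV = 8,500 × 0.361246 = 3,070.5901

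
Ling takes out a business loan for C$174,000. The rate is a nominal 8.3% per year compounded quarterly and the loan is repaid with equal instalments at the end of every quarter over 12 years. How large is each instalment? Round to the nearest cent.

With 4 periods per year: i = 0.02075, n = 48.
PMT = 174000 / ( [1 − (1+0.02075)^(−48)] / 0.02075 ) = 174000 / 30.210222 = 5,759.6398

C$5,759.64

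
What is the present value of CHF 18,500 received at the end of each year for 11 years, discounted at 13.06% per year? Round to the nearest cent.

CHF 104,940.07

PV = PMT · [1 − (1+i)^(−n)] / i = 18500 · 5.672436 = 104,940.0694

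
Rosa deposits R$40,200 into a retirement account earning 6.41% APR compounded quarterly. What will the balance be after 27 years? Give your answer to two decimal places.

R$223,820.89

With 4 periods per year: i = 0.016025, n = 108.
FV = 40,200 × (1 + 0.016025)^108 = 223,820.8941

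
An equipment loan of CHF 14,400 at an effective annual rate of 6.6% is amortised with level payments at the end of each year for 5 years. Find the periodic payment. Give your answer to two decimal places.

CHF 3,474.49

PMT = 14400 / ( [1 − (1+0.066)^(−5)] / 0.066 ) = 14400 / 4.144488 = 3,474.4944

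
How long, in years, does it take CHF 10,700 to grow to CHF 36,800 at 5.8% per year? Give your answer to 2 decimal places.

21.91 years

(1+i)^n = 36800/10700 = 3.43925, so n = ln 3.43925 / ln 1.058 = 21.9093 years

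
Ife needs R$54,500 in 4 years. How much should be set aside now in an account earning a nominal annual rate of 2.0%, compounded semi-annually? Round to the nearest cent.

Periodic rate i = 0.02/2 = 0.01; n = 4 × 2 = 8 periods.
PV = FV·(1+i)^(−n) = 54,500 × 0.923483 = 50,329.8356

R$50,329.84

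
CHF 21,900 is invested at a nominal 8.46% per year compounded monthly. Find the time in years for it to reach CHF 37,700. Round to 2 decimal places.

Periodic rate i = 0.0846/12 = 0.00705.
n = ln(37700/21900) / ln(1+0.00705) = ln(1.72146) / 0.007025 = 77.3171 months
= 77.3171/12 years

6.44 years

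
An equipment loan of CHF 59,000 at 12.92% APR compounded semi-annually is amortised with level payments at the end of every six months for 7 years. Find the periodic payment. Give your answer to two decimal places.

CHF 6,529.54

With 2 periods per year: i = 0.0646, n = 14.
PMT = 59000 / ( [1 − (1+0.0646)^(−14)] / 0.0646 ) = 59000 / 9.035854 = 6,529.5432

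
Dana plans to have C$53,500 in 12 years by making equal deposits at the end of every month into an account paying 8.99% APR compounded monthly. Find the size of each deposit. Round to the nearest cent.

C$207.74

With 12 periods per year: i = 0.00749167, n = 144.
FV-annuity factor = 257.532231; PMT = 53500 / 257.532231 = 207.7410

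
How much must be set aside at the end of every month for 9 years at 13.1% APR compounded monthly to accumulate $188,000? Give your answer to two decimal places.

$920.16

Periodic rate i = 0.131/12 = 0.0109167; n = 9 × 12 = 108 periods.
PMT = 188000 / ( [(1+0.0109167)^108 − 1] / 0.0109167 ) = 188000 / 204.312963 = 920.1570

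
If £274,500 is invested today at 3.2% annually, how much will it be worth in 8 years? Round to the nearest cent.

274,500 × (1+0.032)^8 = 274,500 × 1.286582 = 353,166.8462

£353,166.85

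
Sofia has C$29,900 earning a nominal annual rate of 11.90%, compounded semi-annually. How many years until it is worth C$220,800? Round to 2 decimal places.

17.30 years

Periodic rate i = 0.119/2 = 0.0595.
n = ln(220800/29900) / ln(1+0.0595) = ln(7.38462) / 0.057797 = 34.5934 half-years
= 34.5934/2 years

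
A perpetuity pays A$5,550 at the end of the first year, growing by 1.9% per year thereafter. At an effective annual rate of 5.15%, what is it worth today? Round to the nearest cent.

A$170,769.23

PV = PMT / (i − g) = 5550 / (0.0515 − 0.019) = 5550 / 0.032500 = 170,769.2308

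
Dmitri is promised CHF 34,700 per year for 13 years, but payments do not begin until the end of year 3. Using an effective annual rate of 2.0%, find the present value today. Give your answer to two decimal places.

CHF 378,497.28

Value one period before first payment (t=2): 34700 × [1 − (1+0.02)^(−13)] / 0.02 = 34700 × 11.348374 = 393,788.5690
PV₀ = 393,788.5690 / (1+0.02)^2 = 393,788.5690 / 1.040400 = 378,497.2789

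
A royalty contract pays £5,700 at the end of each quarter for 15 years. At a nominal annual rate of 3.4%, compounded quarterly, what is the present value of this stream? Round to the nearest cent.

Periodic rate i = 0.034/4 = 0.0085; n = 15 × 4 = 60 periods.
Annuity factor a(60|0.0085) = 46.848092; PV = 5700 × 46.848092 = 267,034.1232

£267,034.12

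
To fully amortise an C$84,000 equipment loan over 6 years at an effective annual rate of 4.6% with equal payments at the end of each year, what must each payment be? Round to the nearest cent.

PMT = 84000 / ( [1 − (1+0.046)^(−6)] / 0.046 ) = 84000 / 5.141272 = 16,338.3698

C$16,338.37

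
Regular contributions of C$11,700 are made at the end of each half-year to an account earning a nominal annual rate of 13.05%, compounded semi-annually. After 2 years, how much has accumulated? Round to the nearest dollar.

C$51,583

Periodic rate i = 0.1305/2 = 0.06525; n = 2 × 2 = 4 periods.
FV = 11700 × [(1+0.06525)^4 − 1] / 0.06525 = 11700 × 4.408808 = 51,583.0543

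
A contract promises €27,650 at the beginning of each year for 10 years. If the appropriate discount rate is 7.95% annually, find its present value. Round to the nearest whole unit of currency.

€200,736

Annuity factor a(10|0.0795) × (1+i) = 7.259897; PV = 27650 × 7.259897 = 200,736.1581
Payments are at the start of each period, so multiply by (1+i).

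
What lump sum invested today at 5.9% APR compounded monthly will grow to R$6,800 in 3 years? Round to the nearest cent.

i = 0.059/12 = 0.00491667 per month; n = 3·12 = 36.
Discount factor = (1+0.00491667)^(−36) = 0.838143; PV = 6,800 × 0.838143 = 5,699.3738

R$5,699.37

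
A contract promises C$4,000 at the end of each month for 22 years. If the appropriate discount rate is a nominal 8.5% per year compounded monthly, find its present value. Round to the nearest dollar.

i = 0.085/12 = 0.00708333 per month; n = 22·12 = 264.
Annuity factor a(264|0.00708333) = 119.273933; PV = 4000 × 119.273933 = 477,095.7340

C$477,096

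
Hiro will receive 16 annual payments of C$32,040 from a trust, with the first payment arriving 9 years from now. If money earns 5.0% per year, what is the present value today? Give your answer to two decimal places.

C$235,027.15

PV at t=8 (ordinary 16-year annuity): 32040 × a(16|0.05) = 32040 × 10.837770 = 347,242.1367
Discount back 8 years: 347,242.1367 × (1+0.05)^(−8) = 347,242.1367 × 0.676839 = 235,027.1463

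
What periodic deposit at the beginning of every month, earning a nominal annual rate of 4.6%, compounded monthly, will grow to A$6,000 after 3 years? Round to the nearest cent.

i = 0.046/12 = 0.00383333 per month; n = 3·12 = 36.
FV-annuity factor × (1+i) = 38.670992; PMT = 6000 / 38.670992 = 155.1551

A$155.16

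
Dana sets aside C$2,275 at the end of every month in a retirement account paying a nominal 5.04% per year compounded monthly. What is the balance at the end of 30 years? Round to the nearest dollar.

With 12 periods per year: i = 0.0042, n = 360.
FV = PMT · [(1+i)^n − 1] / i = 2275 · 838.441471 = 1,907,454.3458

C$1,907,454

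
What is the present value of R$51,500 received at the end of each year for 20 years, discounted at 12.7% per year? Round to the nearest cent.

R$368,398.89

Annuity factor a(20|0.127) = 7.153376; PV = 51500 × 7.153376 = 368,398.8858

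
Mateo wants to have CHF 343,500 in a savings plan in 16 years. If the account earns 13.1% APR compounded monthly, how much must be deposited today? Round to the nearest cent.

i = 0.131/12 = 0.0109167 per month; n = 16·12 = 192.
Discount factor = (1+0.0109167)^(−192) = 0.124352; PV = 343,500 × 0.124352 = 42,714.7883

CHF 42,714.79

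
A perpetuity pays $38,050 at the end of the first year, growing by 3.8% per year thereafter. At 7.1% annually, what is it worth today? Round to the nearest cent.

$1,153,030.30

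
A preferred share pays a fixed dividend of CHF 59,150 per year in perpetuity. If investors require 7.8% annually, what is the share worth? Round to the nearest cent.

CHF 758,333.33

PV = PMT / i = 59150 / 0.078 = 758,333.3333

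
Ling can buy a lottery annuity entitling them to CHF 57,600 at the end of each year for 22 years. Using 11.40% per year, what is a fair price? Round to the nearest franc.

PV = 57600 × [1 − (1+0.114)^(−22)] / 0.114 = 57600 × 7.956060 = 458,269.0474

CHF 458,269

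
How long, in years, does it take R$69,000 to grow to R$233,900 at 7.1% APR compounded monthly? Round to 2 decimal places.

17.25 years

Periodic rate i = 0.071/12 = 0.00591667.
n = ln(233900/69000) / ln(1+0.00591667) = ln(3.38986) / 0.005899 = 206.9400 months
= 206.9400/12 years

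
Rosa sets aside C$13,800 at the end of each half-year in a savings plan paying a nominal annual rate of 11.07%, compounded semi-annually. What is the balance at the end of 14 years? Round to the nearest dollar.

i = 0.1107/2 = 0.05535 per half-year; n = 14·2 = 28.
Accumulation factor s(28|0.05535) = 63.588528; FV = 13800 × 63.588528 = 877,521.6883

C$877,522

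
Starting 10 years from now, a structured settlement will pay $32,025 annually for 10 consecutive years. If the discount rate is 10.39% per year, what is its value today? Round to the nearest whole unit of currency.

$79,501

PV at t=9 (ordinary 10-year annuity): 32025 × a(10|0.1039) = 32025 × 6.042956 = 193,525.6754
Discount back 9 years: 193,525.6754 × (1+0.1039)^(−9) = 193,525.6754 × 0.410802 = 79,500.7071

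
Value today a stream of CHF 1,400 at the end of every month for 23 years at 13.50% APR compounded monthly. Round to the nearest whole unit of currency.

With 12 periods per year: i = 0.01125, n = 276.
PV = 1400 × [1 − (1+0.01125)^(−276)] / 0.01125 = 1400 × 84.834813 = 118,768.7376

CHF 118,769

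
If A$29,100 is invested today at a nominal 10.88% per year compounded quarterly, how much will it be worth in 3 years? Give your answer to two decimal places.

A$40,156.25

With 4 periods per year: i = 0.0272, n = 12.
FV = 29,100 × (1 + 0.0272)^12 = 40,156.2471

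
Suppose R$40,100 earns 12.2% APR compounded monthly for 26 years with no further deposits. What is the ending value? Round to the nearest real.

R$941,393

With 12 periods per year: i = 0.0101667, n = 312.
FV = 40,100 × (1 + 0.0101667)^312 = 941,392.7819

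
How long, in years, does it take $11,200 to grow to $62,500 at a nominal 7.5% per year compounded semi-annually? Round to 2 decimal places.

23.35 years

Periodic rate i = 0.075/2 = 0.0375.
(1+i)^n = 62500/11200 = 5.58036, so n = ln 5.58036 / ln 1.0375 = 46.7011 half-years
= 46.7011/2 years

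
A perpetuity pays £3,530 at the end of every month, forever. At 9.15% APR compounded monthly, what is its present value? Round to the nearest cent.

£462,950.82

Periodic rate i = 0.0915/12 = 0.007625.
PV = PMT / i = 3530 / 0.007625 = 462,950.8197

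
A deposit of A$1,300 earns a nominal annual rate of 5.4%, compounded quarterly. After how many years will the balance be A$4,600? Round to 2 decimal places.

Periodic rate i = 0.054/4 = 0.0135.
n = ln(4600/1300) / ln(1+0.0135) = ln(3.53846) / 0.013410 = 94.2373 quarters
= 94.2373/4 years

23.56 years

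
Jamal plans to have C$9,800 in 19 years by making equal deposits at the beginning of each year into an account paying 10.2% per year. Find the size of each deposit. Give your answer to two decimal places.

PMT = 9800 / ( [(1+0.102)^19 − 1] / 0.102 × (1+i) ) = 9800 / 57.592238 = 170.1618

C$170.16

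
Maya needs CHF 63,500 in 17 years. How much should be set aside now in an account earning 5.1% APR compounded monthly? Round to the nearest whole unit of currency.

CHF 26,732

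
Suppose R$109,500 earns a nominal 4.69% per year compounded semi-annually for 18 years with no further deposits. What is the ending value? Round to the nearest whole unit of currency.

With 2 periods per year: i = 0.02345, n = 36.
FV = PV·(1+i)^n = 109,500 × 2.303556 = 252,239.3341

R$252,239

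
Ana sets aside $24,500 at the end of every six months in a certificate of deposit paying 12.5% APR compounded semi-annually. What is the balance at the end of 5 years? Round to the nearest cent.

$326,746.02

With 2 periods per year: i = 0.0625, n = 10.
FV = PMT · [(1+i)^n − 1] / i = 24500 · 13.336572 = 326,746.0223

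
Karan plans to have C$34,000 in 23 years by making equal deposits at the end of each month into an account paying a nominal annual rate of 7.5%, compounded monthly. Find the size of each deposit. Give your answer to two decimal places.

C$46.37

Periodic rate i = 0.075/12 = 0.00625; n = 23 × 12 = 276 periods.
FV-annuity factor = 733.195558; PMT = 34000 / 733.195558 = 46.3723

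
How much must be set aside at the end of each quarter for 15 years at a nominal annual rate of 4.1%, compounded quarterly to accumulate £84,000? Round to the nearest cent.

Periodic rate i = 0.041/4 = 0.01025; n = 15 × 4 = 60 periods.
PMT = 84000 / ( [(1+0.01025)^60 − 1] / 0.01025 ) = 84000 / 82.329298 = 1,020.2929

£1,020.29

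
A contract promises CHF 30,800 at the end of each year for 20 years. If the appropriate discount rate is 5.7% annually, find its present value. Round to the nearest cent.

CHF 362,040.71

PV = 30800 × [1 − (1+0.057)^(−20)] / 0.057 = 30800 × 11.754568 = 362,040.7069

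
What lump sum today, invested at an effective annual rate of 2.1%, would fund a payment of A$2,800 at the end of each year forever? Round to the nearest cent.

A$133,333.33

PV = PMT / i = 2800 / 0.021 = 133,333.3333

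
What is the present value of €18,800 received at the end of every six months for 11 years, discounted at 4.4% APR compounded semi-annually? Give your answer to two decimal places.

€325,107.03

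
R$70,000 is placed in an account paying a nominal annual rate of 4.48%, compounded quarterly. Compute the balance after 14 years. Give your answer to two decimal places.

i = 0.0448/4 = 0.0112 per quarter; n = 14·4 = 56.
FV = 70,000 × (1 + 0.0112)^56 = 130,609.1047

R$130,609.10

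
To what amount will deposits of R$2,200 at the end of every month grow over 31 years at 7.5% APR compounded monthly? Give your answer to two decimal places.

R$3,221,839.13

i = 0.075/12 = 0.00625 per month; n = 31·12 = 372.
FV = 2200 × [(1+0.00625)^372 − 1] / 0.00625 = 2200 × 1464.472331 = 3,221,839.1276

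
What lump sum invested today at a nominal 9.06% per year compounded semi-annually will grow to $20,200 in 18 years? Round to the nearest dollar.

With 2 periods per year: i = 0.0453, n = 36.
PV = FV·(1+i)^(−n) = 20,200 × 0.202920 = 4,098.9928

$4,099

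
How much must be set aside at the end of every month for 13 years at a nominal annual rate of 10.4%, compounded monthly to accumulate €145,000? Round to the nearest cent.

€442.07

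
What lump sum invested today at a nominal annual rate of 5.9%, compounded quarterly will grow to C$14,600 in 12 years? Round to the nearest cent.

Periodic rate i = 0.059/4 = 0.01475; n = 12 × 4 = 48 periods.
Discount factor = (1+0.01475)^(−48) = 0.495182; PV = 14,600 × 0.495182 = 7,229.6617

C$7,229.66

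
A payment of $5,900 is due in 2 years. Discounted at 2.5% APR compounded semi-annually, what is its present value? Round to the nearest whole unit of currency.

With 2 periods per year: i = 0.0125, n = 4.
Discount factor = (1+0.0125)^(−4) = 0.951524; PV = 5,900 × 0.951524 = 5,613.9932

$5,614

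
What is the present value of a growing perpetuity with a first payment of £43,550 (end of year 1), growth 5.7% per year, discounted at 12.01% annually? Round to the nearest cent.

£690,174.33

PV = D₁/(r − g) = 43550/(0.1201 − 0.057) = 690,174.3265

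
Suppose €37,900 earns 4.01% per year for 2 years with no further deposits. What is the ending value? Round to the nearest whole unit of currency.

€41,001

FV = PV·(1+i)^n = 37,900 × 1.081808 = 41,000.5236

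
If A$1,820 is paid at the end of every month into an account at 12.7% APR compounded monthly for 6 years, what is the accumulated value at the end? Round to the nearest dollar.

Periodic rate i = 0.127/12 = 0.0105833; n = 6 × 12 = 72 periods.
FV = PMT · [(1+i)^n − 1] / i = 1820 · 107.149167 = 195,011.4845

A$195,011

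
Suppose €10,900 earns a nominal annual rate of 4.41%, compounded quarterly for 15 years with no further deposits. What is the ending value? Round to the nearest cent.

i = 0.0441/4 = 0.011025 per quarter; n = 15·4 = 60.
10,900 × (1+0.011025)^60 = 10,900 × 1.930695 = 21,044.5760

€21,044.58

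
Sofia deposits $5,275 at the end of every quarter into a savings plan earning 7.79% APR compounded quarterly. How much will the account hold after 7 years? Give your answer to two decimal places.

$193,964.67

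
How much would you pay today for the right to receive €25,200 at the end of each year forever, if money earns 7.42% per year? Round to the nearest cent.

PV = C/r = 25200/0.0742 = 339,622.6415

€339,622.64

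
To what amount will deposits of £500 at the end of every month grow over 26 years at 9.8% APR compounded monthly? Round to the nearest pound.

£713,261

Periodic rate i = 0.098/12 = 0.00816667; n = 26 × 12 = 312 periods.
FV = PMT · [(1+i)^n − 1] / i = 500 · 1426.522484 = 713,261.2421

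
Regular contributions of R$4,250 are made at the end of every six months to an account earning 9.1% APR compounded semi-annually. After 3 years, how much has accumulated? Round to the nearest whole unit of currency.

With 2 periods per year: i = 0.0455, n = 6.
FV = PMT · [(1+i)^n − 1] / i = 4250 · 6.725344 = 28,582.7114

R$28,583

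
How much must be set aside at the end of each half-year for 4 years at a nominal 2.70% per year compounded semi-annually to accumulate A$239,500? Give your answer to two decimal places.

With 2 periods per year: i = 0.0135, n = 8.
FV-annuity factor = 8.388380; PMT = 239500 / 8.388380 = 28,551.4005

A$28,551.40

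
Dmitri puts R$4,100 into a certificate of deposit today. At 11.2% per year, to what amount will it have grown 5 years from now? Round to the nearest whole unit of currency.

R$6,971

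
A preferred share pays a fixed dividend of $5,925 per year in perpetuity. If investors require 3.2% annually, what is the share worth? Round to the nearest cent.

$185,156.25

PV = PMT / i = 5925 / 0.032 = 185,156.2500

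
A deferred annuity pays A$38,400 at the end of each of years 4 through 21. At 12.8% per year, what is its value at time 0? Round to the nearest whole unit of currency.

A$185,110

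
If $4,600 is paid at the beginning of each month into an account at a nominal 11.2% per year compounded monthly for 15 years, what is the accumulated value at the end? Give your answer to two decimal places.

$2,150,961.10

i = 0.112/12 = 0.00933333 per month; n = 15·12 = 180.
FV = 4600 × [(1+0.00933333)^180 − 1] / 0.00933333 × (1+i) = 4600 × 467.600239 = 2,150,961.0997
(Beginning-of-period payments → annuity-due factor ×(1+i).)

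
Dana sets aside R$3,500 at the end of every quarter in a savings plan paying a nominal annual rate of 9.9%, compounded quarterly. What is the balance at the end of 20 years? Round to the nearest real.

i = 0.099/4 = 0.02475 per quarter; n = 20·4 = 80.
FV = PMT · [(1+i)^n − 1] / i = 3500 · 245.262224 = 858,417.7844

R$858,418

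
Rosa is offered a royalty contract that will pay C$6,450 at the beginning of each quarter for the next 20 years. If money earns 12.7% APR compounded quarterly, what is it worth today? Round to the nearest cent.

With 4 periods per year: i = 0.03175, n = 80.
PV = 6450 × [1 − (1+0.03175)^(−80)] / 0.03175 × (1+i) = 6450 × 29.829987 = 192,403.4154
(Beginning-of-period payments → annuity-due factor ×(1+i).)

C$192,403.42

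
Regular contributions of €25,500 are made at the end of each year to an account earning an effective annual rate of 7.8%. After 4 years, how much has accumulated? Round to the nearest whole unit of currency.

€114,567

FV = 25500 × [(1+0.078)^4 − 1] / 0.078 = 25500 × 4.492811 = 114,566.6691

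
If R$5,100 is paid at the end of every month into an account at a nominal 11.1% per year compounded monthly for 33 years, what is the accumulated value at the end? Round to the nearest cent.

With 12 periods per year: i = 0.00925, n = 396.
FV = PMT · [(1+i)^n − 1] / i = 5100 · 4035.383541 = 20,580,456.0581

R$20,580,456.06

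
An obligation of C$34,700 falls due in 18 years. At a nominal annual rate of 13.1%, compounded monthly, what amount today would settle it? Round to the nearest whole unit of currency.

C$3,325

Periodic rate i = 0.131/12 = 0.0109167; n = 18 × 12 = 216 periods.
PV = 34,700 / (1 + 0.0109167)^216 = 34,700 / 10.435591 = 3,325.1591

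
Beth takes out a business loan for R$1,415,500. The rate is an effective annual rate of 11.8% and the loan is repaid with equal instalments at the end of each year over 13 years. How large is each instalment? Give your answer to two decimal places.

R$218,213.45

PMT = 1.4155e+06 / ( [1 − (1+0.118)^(−13)] / 0.118 ) = 1.4155e+06 / 6.486768 = 218,213.4544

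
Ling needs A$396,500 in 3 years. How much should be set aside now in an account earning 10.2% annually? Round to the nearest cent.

PV = 396,500 / (1 + 0.102)^3 = 396,500 / 1.338273 = 296,277.3204

A$296,277.32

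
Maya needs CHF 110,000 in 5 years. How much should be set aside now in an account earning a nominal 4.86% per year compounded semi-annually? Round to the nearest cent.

With 2 periods per year: i = 0.0243, n = 10.
Discount factor = (1+0.0243)^(−10) = 0.786554; PV = 110,000 × 0.786554 = 86,520.8860

CHF 86,520.89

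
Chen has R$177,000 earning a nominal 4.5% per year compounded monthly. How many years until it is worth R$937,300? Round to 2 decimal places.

37.11 years

Periodic rate i = 0.045/12 = 0.00375.
(1+i)^n = 937300/177000 = 5.29548, so n = ln 5.29548 / ln 1.00375 = 445.3272 months
= 445.3272/12 years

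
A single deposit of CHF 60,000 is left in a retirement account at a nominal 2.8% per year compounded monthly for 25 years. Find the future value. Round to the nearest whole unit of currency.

CHF 120,727

With 12 periods per year: i = 0.00233333, n = 300.
FV = 60,000 × (1 + 0.00233333)^300 = 120,726.6819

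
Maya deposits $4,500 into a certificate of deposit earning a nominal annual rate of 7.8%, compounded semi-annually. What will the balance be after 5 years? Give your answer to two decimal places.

i = 0.078/2 = 0.039 per half-year; n = 5·2 = 10.
FV = PV·(1+i)^n = 4,500 × 1.466073 = 6,597.3267

$6,597.33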